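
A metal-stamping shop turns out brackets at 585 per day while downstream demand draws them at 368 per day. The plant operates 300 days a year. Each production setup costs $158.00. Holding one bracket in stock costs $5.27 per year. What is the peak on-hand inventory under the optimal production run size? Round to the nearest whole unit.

Annual demand D = 368 × 300 = 110,400.
Production build-up factor (1 − d/p) = 1 − 368/585 = 0.3709.
Q* = √(2DS / (H(1 − d/p))) = √(2 × 110,400 × 158 / (5.27 × 0.3709)).
= √(34,886,400 / 1.9549) ≈ 4224.456.
Maximum inventory = Q*(1 − d/p) = 4224.456 × 0.3709 ≈ 1567.021.

I_max ≈ 1,567 brackets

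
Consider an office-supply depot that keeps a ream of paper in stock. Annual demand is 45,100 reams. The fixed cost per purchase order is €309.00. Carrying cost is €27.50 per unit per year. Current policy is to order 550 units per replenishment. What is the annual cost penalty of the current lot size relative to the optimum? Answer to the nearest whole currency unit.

EOQ = √(2DS/H) = √(2 × 45,100 × 309 / 27.5) ≈ 1006.74.
Cost at Q* = (D/Q*)S + (Q*/2)H = √(2DSH) ≈ €27,685.28.
Cost at Q = 550: (45,100/550)×309 + (550/2)×27.5 = €25,338.00 + €7,562.50 = €32,900.50.
Excess = €32,900.50 − €27,685.28 = €5,215.22.

Extra cost ≈ €5,215 per year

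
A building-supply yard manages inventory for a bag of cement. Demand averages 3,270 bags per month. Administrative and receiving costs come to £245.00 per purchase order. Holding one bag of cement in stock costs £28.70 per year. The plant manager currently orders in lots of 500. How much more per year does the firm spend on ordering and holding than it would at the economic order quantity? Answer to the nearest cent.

Annual demand D = 3,270 × 12 = 39,240.
EOQ = √(2DS/H) = √(2 × 39,240 × 245 / 28.7) ≈ 818.51.
Cost at Q* = (D/Q*)S + (Q*/2)H = √(2DSH) ≈ £23,491.11.
Cost at Q = 500: (39,240/500)×245 + (500/2)×28.7 = £19,227.60 + £7,175.00 = £26,402.60.
Excess = £26,402.60 − £23,491.11 = £2,911.49.

Extra cost ≈ £2,911.49 per year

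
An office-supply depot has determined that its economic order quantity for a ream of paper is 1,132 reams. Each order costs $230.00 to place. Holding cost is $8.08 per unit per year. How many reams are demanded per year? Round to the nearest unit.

D ≈ 22,508 reams per year

Squaring Q* = √(2DS/H) gives Q*² = 2DS/H.
From Q* = √(2DS/H): D = Q*²H / (2S) = 1,132² × 8.08 / (2 × 230) = 22508.491.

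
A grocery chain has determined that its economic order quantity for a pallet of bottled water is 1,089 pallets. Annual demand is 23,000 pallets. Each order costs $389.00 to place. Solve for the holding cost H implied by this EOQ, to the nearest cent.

Invert the EOQ relation Q*² = 2DS/H.
From Q* = √(2DS/H): H = 2DS / Q*² = 2 × 23,000 × 389 / 1,089² = 15.0887.

H ≈ $15.09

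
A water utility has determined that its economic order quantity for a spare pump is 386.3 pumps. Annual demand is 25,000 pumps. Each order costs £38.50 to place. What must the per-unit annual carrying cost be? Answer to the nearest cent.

H ≈ £12.90

Squaring Q* = √(2DS/H) gives Q*² = 2DS/H.
From Q* = √(2DS/H): H = 2DS / Q*² = 2 × 25,000 × 38.5 / 386.3² = 12.8998.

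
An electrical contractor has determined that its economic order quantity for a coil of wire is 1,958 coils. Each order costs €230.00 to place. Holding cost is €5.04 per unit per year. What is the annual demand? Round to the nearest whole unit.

D ≈ 42,005 coils per year

Invert the EOQ relation Q*² = 2DS/H.
From Q* = √(2DS/H): D = Q*²H / (2S) = 1,958² × 5.04 / (2 × 230) = 42004.719.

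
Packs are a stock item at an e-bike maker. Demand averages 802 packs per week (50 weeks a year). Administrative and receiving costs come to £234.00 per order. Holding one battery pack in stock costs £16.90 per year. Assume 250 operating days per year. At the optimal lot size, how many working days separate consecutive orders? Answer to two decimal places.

T ≈ 6.57 days

Annual demand D = 802 × 50 = 40,100.
The optimal lot size = √(2DS/H) = √(2 × 40,100 × 234 / 16.9) ≈ 1053.78.
Cycle time = Q*/D × 250 = 1053.78 / 40,100 × 250 ≈ 6.570 days.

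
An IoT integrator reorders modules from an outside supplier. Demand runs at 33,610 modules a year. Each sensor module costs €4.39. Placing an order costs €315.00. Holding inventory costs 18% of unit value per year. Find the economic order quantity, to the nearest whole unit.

Holding cost H = 0.18 × €4.39 = €0.7902 per unit per year.
EOQ = √(2DS / H) = √(2 × 33,610 × 315 / 0.7902).
= √(21,174,300 / 0.7902) = √26,796,127.5626 ≈ 5176.498.

Q* ≈ 5,176 modules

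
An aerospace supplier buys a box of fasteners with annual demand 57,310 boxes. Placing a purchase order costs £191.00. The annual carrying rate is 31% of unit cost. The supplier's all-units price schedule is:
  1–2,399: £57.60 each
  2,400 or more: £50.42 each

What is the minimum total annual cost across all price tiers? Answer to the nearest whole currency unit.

Holding cost per unit per year at price C is H = 0.31·C.
Candidates are each tier's EOQ (if it falls in that tier) and each price-break quantity.
EOQ at £57.60 = 1107.3 (feasible in tier 1): TC = 57,310×£57.60 + (57,310/1107.3)×191 + (1107.3/2)×0.31×£57.60 = £3,320,827.47.
EOQ at £50.42 = 1183.5 < 2400, so use break Q=2400: TC = 57,310×£50.42 + (57,310/2400.0)×191 + (2400.0/2)×0.31×£50.42 = £2,912,887.36.
Lowest total cost among the candidates is at Q = 2400.0.

TC* ≈ £2,912,887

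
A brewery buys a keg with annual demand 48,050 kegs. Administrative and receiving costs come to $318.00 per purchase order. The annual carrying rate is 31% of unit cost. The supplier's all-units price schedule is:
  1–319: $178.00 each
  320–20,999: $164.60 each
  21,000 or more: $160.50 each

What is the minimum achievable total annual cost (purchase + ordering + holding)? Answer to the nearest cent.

Holding cost per unit per year at price C is H = 0.31·C.
For each price level, check whether its EOQ is feasible; otherwise the best quantity at that price is the breakpoint.
Tier 1 ($178.00): EOQ = 744.2 exceeds tier's upper bound 319, so this tier is dominated.
EOQ at $164.60 = 773.9 (feasible in tier 2): TC = 48,050×$164.60 + (48,050/773.9)×318 + (773.9/2)×0.31×$164.60 = $7,948,518.53.
EOQ at $160.50 = 783.7 < 21000, so use break Q=21000: TC = 48,050×$160.50 + (48,050/21000.0)×318 + (21000.0/2)×0.31×$160.50 = $8,235,180.11.
Lowest total cost among the candidates is at Q = 773.9.

TC* ≈ $7,948,518.53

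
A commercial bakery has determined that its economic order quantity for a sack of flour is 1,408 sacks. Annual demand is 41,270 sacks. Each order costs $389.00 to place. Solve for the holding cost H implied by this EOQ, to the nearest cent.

H ≈ $16.20

The basic EOQ model gives Q* = √(2DS/H); rearrange for the unknown.
From Q* = √(2DS/H): H = 2DS / Q*² = 2 × 41,270 × 389 / 1,408² = 16.1960.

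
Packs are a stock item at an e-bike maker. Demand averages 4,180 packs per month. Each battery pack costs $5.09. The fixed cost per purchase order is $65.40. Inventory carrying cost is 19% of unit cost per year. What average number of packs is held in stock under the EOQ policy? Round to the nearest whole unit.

Average inventory ≈ 1,302 packs

Annual demand D = 4,180 × 12 = 50,160.
Holding cost H = 0.19 × $5.09 = $0.9671 per unit per year.
EOQ = √(2DS/H) = √(2 × 50,160 × 65.4 / 0.9671) ≈ 2604.64.
Average inventory = Q*/2 ≈ 2604.64 / 2 = 1302.318.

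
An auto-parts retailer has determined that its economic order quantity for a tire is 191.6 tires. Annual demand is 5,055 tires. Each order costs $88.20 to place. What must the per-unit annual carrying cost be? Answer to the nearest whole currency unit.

Squaring Q* = √(2DS/H) gives Q*² = 2DS/H.
From Q* = √(2DS/H): H = 2DS / Q*² = 2 × 5,055 × 88.2 / 191.6² = 24.2901.

H ≈ $24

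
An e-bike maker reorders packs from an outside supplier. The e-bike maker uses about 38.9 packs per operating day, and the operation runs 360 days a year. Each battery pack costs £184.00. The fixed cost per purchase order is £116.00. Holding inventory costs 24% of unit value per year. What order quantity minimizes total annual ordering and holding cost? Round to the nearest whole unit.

Q* ≈ 271 packs

Annual demand D = 38.9 × 360 = 14,004.
Holding cost H = 0.24 × £184.00 = £44.1600 per unit per year.
EOQ = √(2DS / H) = √(2 × 14,004 × 116 / 44.16).
= √(3,248,928 / 44.16) = √73,571.7391 ≈ 271.241.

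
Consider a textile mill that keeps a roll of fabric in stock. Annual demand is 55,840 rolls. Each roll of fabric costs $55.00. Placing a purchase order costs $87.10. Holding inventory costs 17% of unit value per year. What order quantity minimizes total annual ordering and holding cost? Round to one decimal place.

Q* ≈ 1,020.0 rolls

Holding cost H = 0.17 × $55.00 = $9.3500 per unit per year.
EOQ = √(2DS / H) = √(2 × 55,840 × 87.1 / 9.35).
= √(9,727,328 / 9.35) = √1,040,355.9358 ≈ 1019.978.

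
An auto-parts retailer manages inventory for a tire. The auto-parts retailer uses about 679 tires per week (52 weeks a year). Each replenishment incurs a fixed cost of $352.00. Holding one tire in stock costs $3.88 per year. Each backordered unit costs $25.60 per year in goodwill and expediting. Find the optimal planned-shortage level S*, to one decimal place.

Annual demand D = 679 × 52 = 35,308.
With planned backorders, Q* = √(2DS/H) · √((H+B)/B).
√(2DS/H) = √(2 × 35,308 × 352 / 3.88) = 2531.087.
√((H+B)/B) = √((3.88+25.6)/25.6) = 1.0731.
Q* ≈ 2716.131.
S* = Q* · H/(H+B) = 2716.131 × 3.88/29.48 ≈ 357.483.

S* ≈ 357.5 tires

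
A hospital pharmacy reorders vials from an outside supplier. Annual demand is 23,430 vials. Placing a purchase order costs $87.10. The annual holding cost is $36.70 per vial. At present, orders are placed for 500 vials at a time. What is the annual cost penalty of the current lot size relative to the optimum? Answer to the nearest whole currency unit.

Extra cost ≈ $1,018 per year

EOQ = √(2DS/H) = √(2 × 23,430 × 87.1 / 36.7) ≈ 333.49.
Cost at Q* = (D/Q*)S + (Q*/2)H = √(2DSH) ≈ $12,238.92.
Cost at Q = 500: (23,430/500)×87.1 + (500/2)×36.7 = $4,081.51 + $9,175.00 = $13,256.51.
Excess = $13,256.51 − $12,238.92 = $1,017.58.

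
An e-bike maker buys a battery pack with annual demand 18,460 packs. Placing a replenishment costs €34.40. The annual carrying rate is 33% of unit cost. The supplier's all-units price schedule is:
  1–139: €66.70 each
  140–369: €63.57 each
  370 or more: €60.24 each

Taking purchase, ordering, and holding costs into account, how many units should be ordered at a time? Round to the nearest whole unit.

Q* ≈ 370 packs

Holding cost per unit per year at price C is H = 0.33·C.
Evaluate total cost at each tier's feasible EOQ or, if the EOQ is below the tier, at the tier's minimum quantity.
Tier 1 (€66.70): EOQ = 240.2 exceeds tier's upper bound 139, so this tier is dominated.
EOQ at €63.57 = 246.1 (feasible in tier 2): TC = 18,460×€63.57 + (18,460/246.1)×34.4 + (246.1/2)×0.33×€63.57 = €1,178,663.90.
EOQ at €60.24 = 252.8 < 370, so use break Q=370: TC = 18,460×€60.24 + (18,460/370.0)×34.4 + (370.0/2)×0.33×€60.24 = €1,117,424.33.
Lowest total cost is €1,117,424.33 at Q = 370.0.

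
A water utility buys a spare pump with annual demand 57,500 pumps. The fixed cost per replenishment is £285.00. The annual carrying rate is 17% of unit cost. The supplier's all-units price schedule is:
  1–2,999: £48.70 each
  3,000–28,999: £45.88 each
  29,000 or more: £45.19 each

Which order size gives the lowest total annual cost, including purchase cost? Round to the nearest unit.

Holding cost per unit per year at price C is H = 0.17·C.
Evaluate total cost at each tier's feasible EOQ or, if the EOQ is below the tier, at the tier's minimum quantity.
EOQ at £48.70 = 1989.7 (feasible in tier 1): TC = 57,500×£48.70 + (57,500/1989.7)×285 + (1989.7/2)×0.17×£48.70 = £2,816,722.53.
EOQ at £45.88 = 2049.9 < 3000, so use break Q=3000: TC = 57,500×£45.88 + (57,500/3000.0)×285 + (3000.0/2)×0.17×£45.88 = £2,655,261.90.
EOQ at £45.19 = 2065.5 < 29000, so use break Q=29000: TC = 57,500×£45.19 + (57,500/29000.0)×285 + (29000.0/2)×0.17×£45.19 = £2,710,383.44.
Lowest total cost is £2,655,261.90 at Q = 3000.0.

Q* ≈ 3,000 pumps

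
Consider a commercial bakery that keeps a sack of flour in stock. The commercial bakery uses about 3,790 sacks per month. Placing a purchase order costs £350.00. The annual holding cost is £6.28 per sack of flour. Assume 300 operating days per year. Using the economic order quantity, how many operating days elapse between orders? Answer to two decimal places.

T ≈ 14.85 days

Annual demand D = 3,790 × 12 = 45,480.
The optimal lot size = √(2DS/H) = √(2 × 45,480 × 350 / 6.28) ≈ 2251.54.
Cycle time = Q*/D × 300 = 2251.54 / 45,480 × 300 ≈ 14.852 days.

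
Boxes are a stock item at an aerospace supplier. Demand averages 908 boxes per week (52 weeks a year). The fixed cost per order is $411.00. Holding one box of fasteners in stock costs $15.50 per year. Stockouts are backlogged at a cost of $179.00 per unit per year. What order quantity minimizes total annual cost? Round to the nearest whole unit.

Annual demand D = 908 × 52 = 47,216.
With planned backorders, Q* = √(2DS/H) · √((H+B)/B).
√(2DS/H) = √(2 × 47,216 × 411 / 15.5) = 1582.394.
√((H+B)/B) = √((15.5+179)/179) = 1.0424.
Q* ≈ 1649.483.

Q* ≈ 1,649 boxes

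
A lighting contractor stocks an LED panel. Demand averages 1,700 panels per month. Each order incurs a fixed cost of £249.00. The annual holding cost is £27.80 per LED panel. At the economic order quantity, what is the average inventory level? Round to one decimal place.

Annual demand D = 1,700 × 12 = 20,400.
EOQ = √(2DS/H) = √(2 × 20,400 × 249 / 27.8) ≈ 604.52.
Average inventory = Q*/2 ≈ 604.52 / 2 = 302.258.

Average inventory ≈ 302.3 panels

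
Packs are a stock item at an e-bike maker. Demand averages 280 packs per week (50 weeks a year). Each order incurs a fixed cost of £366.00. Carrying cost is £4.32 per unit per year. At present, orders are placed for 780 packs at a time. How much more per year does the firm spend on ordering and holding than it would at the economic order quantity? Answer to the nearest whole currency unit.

Extra cost ≈ £1,600 per year

Annual demand D = 280 × 50 = 14,000.
EOQ = √(2DS/H) = √(2 × 14,000 × 366 / 4.32) ≈ 1540.20.
Cost at Q* = (D/Q*)S + (Q*/2)H = √(2DSH) ≈ £6,653.67.
Cost at Q = 780: (14,000/780)×366 + (780/2)×4.32 = £6,569.23 + £1,684.80 = £8,254.03.
Excess = £8,254.03 − £6,653.67 = £1,600.36.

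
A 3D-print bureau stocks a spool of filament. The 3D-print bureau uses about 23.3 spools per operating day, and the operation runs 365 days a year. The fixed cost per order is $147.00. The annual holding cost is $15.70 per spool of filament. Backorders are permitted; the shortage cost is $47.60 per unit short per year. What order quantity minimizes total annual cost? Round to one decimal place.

Annual demand D = 23.3 × 365 = 8,504.5.
With planned backorders, Q* = √(2DS/H) · √((H+B)/B).
√(2DS/H) = √(2 × 8,504.5 × 147 / 15.7) = 399.069.
√((H+B)/B) = √((15.7+47.6)/47.6) = 1.1532.
Q* ≈ 460.200.

Q* ≈ 460.2 spools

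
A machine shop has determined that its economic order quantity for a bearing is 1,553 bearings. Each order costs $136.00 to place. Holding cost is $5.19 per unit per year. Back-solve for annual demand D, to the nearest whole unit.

D ≈ 46,019 bearings per year

Invert the EOQ relation Q*² = 2DS/H.
From Q* = √(2DS/H): D = Q*²H / (2S) = 1,553² × 5.19 / (2 × 136) = 46019.444.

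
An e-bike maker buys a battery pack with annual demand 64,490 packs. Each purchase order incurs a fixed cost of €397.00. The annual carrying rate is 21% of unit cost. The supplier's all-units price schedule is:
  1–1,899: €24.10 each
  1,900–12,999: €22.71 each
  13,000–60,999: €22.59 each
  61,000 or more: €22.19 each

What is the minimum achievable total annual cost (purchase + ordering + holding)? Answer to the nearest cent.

Holding cost per unit per year at price C is H = 0.21·C.
For each price level, check whether its EOQ is feasible; otherwise the best quantity at that price is the breakpoint.
Tier 1 (€24.10): EOQ = 3180.8 exceeds tier's upper bound 1899, so this tier is dominated.
EOQ at €22.71 = 3276.7 (feasible in tier 2): TC = 64,490×€22.71 + (64,490/3276.7)×397 + (3276.7/2)×0.21×€22.71 = €1,480,194.87.
EOQ at €22.59 = 3285.4 < 13000, so use break Q=13000: TC = 64,490×€22.59 + (64,490/13000.0)×397 + (13000.0/2)×0.21×€22.59 = €1,489,633.88.
EOQ at €22.19 = 3314.9 < 61000, so use break Q=61000: TC = 64,490×€22.19 + (64,490/61000.0)×397 + (61000.0/2)×0.21×€22.19 = €1,573,579.76.
Lowest total cost among the candidates is at Q = 3276.7.

TC* ≈ €1,480,194.87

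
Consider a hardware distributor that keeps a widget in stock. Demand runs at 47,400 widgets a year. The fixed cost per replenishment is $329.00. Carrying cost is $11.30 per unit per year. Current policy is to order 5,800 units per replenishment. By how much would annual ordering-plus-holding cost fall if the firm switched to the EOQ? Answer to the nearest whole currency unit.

Extra cost ≈ $16,685 per year

EOQ = √(2DS/H) = √(2 × 47,400 × 329 / 11.3) ≈ 1661.36.
Cost at Q* = (D/Q*)S + (Q*/2)H = √(2DSH) ≈ $18,773.33.
Cost at Q = 5,800: (47,400/5,800)×329 + (5,800/2)×11.3 = $2,688.72 + $32,770.00 = $35,458.72.
Excess = $35,458.72 − $18,773.33 = $16,685.39.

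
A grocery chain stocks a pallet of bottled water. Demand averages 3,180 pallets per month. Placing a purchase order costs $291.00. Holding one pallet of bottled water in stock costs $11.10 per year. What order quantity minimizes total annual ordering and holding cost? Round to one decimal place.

Annual demand D = 3,180 × 12 = 38,160.
EOQ = √(2DS / H) = √(2 × 38,160 × 291 / 11.1).
= √(22,209,120 / 11.1) = √2,000,821.6216 ≈ 1414.504.

Q* ≈ 1,414.5 pallets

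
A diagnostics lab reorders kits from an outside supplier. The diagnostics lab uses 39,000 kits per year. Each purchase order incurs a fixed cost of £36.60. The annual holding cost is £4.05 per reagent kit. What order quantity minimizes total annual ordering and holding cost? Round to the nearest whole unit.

EOQ = √(2DS / H) = √(2 × 39,000 × 36.6 / 4.05).
= √(2,854,800 / 4.05) = √704,888.8889 ≈ 839.577.

Q* ≈ 840 kits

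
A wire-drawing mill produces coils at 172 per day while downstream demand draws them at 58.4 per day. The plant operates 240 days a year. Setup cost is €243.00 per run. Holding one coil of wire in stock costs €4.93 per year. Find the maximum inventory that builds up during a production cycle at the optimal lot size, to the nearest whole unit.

Annual demand D = 58.4 × 240 = 14,016.
Production build-up factor (1 − d/p) = 1 − 58.4/172 = 0.6605.
Q* = √(2DS / (H(1 − d/p))) = √(2 × 14,016 × 243 / (4.93 × 0.6605)).
= √(6,811,776 / 3.2561) ≈ 1446.378.
Maximum inventory = Q*(1 − d/p) = 1446.378 × 0.6605 ≈ 955.282.

I_max ≈ 955 coils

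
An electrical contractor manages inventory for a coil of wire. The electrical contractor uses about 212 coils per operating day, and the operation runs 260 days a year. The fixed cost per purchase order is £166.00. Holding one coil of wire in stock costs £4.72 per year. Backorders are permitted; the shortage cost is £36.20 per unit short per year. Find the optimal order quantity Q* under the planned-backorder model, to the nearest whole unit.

Annual demand D = 212 × 260 = 55,120.
With planned backorders, Q* = √(2DS/H) · √((H+B)/B).
√(2DS/H) = √(2 × 55,120 × 166 / 4.72) = 1969.031.
√((H+B)/B) = √((4.72+36.2)/36.2) = 1.0632.
Q* ≈ 2093.467.

Q* ≈ 2,093 coils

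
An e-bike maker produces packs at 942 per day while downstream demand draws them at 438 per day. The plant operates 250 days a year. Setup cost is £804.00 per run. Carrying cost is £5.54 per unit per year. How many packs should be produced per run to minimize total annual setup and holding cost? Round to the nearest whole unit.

Q* ≈ 7,707 packs

Annual demand D = 438 × 250 = 109,500.
Production build-up factor (1 − d/p) = 1 − 438/942 = 0.5350.
Q* = √(2DS / (H(1 − d/p))) = √(2 × 109,500 × 804 / (5.54 × 0.5350)).
= √(176,076,000 / 2.9641) ≈ 7707.355.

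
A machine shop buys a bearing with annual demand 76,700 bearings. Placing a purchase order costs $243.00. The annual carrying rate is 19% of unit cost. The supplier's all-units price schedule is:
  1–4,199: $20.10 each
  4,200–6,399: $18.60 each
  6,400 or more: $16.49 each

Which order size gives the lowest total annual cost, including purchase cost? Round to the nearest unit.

Q* ≈ 6,400 bearings

Holding cost per unit per year at price C is H = 0.19·C.
Evaluate total cost at each tier's feasible EOQ or, if the EOQ is below the tier, at the tier's minimum quantity.
EOQ at $20.10 = 3124.2 (feasible in tier 1): TC = 76,700×$20.10 + (76,700/3124.2)×243 + (3124.2/2)×0.19×$20.10 = $1,553,601.38.
EOQ at $18.60 = 3247.7 < 4200, so use break Q=4200: TC = 76,700×$18.60 + (76,700/4200.0)×243 + (4200.0/2)×0.19×$18.60 = $1,438,479.04.
EOQ at $16.49 = 3449.3 < 6400, so use break Q=6400: TC = 76,700×$16.49 + (76,700/6400.0)×243 + (6400.0/2)×0.19×$16.49 = $1,277,721.12.
Lowest total cost is $1,277,721.12 at Q = 6400.0.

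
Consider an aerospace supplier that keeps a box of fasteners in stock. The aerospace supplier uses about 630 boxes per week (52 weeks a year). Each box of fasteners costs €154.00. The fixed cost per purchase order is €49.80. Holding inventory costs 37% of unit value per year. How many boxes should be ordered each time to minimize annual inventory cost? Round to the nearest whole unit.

Q* ≈ 239 boxes

Annual demand D = 630 × 52 = 32,760.
Holding cost H = 0.37 × €154.00 = €56.9800 per unit per year.
EOQ = √(2DS / H) = √(2 × 32,760 × 49.8 / 56.98).
= √(3,262,896 / 56.98) = √57,263.8821 ≈ 239.299.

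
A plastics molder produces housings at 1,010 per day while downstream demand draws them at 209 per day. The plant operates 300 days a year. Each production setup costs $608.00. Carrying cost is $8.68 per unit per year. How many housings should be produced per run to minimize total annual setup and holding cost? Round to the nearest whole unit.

Annual demand D = 209 × 300 = 62,700.
Production build-up factor (1 − d/p) = 1 − 209/1,010 = 0.7931.
Q* = √(2DS / (H(1 − d/p))) = √(2 × 62,700 × 608 / (8.68 × 0.7931)).
= √(76,243,200 / 6.8838) ≈ 3328.014.

Q* ≈ 3,328 housings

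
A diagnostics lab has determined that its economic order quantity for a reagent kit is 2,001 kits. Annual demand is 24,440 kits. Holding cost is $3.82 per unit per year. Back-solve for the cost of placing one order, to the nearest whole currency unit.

The basic EOQ model gives Q* = √(2DS/H); rearrange for the unknown.
From Q* = √(2DS/H): S = Q*²H / (2D) = 2,001² × 3.82 / (2 × 24,440) = 312.9150.

S ≈ $313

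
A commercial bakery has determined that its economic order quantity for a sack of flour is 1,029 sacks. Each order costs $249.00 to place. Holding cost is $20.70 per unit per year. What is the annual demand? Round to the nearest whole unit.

D ≈ 44,012 sacks per year

The basic EOQ model gives Q* = √(2DS/H); rearrange for the unknown.
From Q* = √(2DS/H): D = Q*²H / (2S) = 1,029² × 20.7 / (2 × 249) = 44012.066.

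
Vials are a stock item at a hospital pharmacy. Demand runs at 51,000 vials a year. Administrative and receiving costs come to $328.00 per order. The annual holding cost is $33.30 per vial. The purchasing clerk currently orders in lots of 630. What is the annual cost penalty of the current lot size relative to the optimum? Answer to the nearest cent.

Extra cost ≈ $3,663.97 per year

EOQ = √(2DS/H) = √(2 × 51,000 × 328 / 33.3) ≈ 1002.34.
Cost at Q* = (D/Q*)S + (Q*/2)H = √(2DSH) ≈ $33,377.91.
Cost at Q = 630: (51,000/630)×328 + (630/2)×33.3 = $26,552.38 + $10,489.50 = $37,041.88.
Excess = $37,041.88 − $33,377.91 = $3,663.97.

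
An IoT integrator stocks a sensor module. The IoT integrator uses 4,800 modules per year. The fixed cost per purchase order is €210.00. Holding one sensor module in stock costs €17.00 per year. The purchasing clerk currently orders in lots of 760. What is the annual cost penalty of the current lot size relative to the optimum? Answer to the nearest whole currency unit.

EOQ = √(2DS/H) = √(2 × 4,800 × 210 / 17) ≈ 344.37.
Cost at Q* = (D/Q*)S + (Q*/2)H = √(2DSH) ≈ €5,854.23.
Cost at Q = 760: (4,800/760)×210 + (760/2)×17 = €1,326.32 + €6,460.00 = €7,786.32.
Excess = €7,786.32 − €5,854.23 = €1,932.09.

Extra cost ≈ €1,932 per year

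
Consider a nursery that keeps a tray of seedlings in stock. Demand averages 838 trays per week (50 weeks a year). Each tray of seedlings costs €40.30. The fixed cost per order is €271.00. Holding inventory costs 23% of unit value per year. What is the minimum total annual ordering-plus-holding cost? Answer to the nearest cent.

TC* ≈ €14,508.52

Annual demand D = 838 × 50 = 41,900.
Holding cost H = 0.23 × €40.30 = €9.2690 per unit per year.
The optimal lot size = √(2DS/H) = √(2 × 41,900 × 271 / 9.269) ≈ 1565.27.
At Q*, ordering cost (D/Q*)S equals holding cost (Q*/2)H, each = √(DSH/2).
Minimum total = √(2DSH) = √(2 × 41,900 × 271 × 9.269) ≈ 14508.519.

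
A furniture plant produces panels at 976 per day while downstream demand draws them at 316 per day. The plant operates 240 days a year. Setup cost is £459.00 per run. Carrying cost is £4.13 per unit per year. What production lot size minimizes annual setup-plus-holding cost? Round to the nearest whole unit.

Q* ≈ 4,993 panels

Annual demand D = 316 × 240 = 75,840.
Production build-up factor (1 − d/p) = 1 − 316/976 = 0.6762.
Q* = √(2DS / (H(1 − d/p))) = √(2 × 75,840 × 459 / (4.13 × 0.6762)).
= √(69,621,120 / 2.7928) ≈ 4992.849.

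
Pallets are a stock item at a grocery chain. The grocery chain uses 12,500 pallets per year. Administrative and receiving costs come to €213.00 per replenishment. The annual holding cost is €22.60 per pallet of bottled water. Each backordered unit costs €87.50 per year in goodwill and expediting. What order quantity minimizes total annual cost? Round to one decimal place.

Q* ≈ 544.5 pallets

With planned backorders, Q* = √(2DS/H) · √((H+B)/B).
√(2DS/H) = √(2 × 12,500 × 213 / 22.6) = 485.406.
√((H+B)/B) = √((22.6+87.5)/87.5) = 1.1217.
Q* ≈ 544.497.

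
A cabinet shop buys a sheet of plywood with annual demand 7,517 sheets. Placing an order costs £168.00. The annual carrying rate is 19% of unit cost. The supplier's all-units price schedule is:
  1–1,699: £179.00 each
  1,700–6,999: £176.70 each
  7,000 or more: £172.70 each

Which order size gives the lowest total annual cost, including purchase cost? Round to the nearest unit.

Holding cost per unit per year at price C is H = 0.19·C.
Candidates are each tier's EOQ (if it falls in that tier) and each price-break quantity.
EOQ at £179.00 = 272.5 (feasible in tier 1): TC = 7,517×£179.00 + (7,517/272.5)×168 + (272.5/2)×0.19×£179.00 = £1,354,811.20.
EOQ at £176.70 = 274.3 < 1700, so use break Q=1700: TC = 7,517×£176.70 + (7,517/1700.0)×168 + (1700.0/2)×0.19×£176.70 = £1,357,533.81.
EOQ at £172.70 = 277.4 < 7000, so use break Q=7000: TC = 7,517×£172.70 + (7,517/7000.0)×168 + (7000.0/2)×0.19×£172.70 = £1,413,211.81.
Lowest total cost is £1,354,811.20 at Q = 272.5.

Q* ≈ 273 sheets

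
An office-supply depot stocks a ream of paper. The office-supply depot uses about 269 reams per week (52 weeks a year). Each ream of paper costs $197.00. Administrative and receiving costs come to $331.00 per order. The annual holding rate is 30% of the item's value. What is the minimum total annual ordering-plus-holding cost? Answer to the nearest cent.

TC* ≈ $23,393.79

Annual demand D = 269 × 52 = 13,988.
Holding cost H = 0.30 × $197.00 = $59.1000 per unit per year.
EOQ = √(2DS/H) = √(2 × 13,988 × 331 / 59.1) ≈ 395.83.
At Q*, ordering cost (D/Q*)S equals holding cost (Q*/2)H, each = √(DSH/2).
Minimum total = √(2DSH) = √(2 × 13,988 × 331 × 59.1) ≈ 23393.788.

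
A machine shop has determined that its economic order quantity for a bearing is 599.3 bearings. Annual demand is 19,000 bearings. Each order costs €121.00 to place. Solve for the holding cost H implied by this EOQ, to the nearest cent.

Squaring Q* = √(2DS/H) gives Q*² = 2DS/H.
From Q* = √(2DS/H): H = 2DS / Q*² = 2 × 19,000 × 121 / 599.3² = 12.8021.

H ≈ €12.80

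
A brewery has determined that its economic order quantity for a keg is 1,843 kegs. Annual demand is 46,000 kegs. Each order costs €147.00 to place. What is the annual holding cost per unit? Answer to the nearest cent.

Squaring Q* = √(2DS/H) gives Q*² = 2DS/H.
From Q* = √(2DS/H): H = 2DS / Q*² = 2 × 46,000 × 147 / 1,843² = 3.9816.

H ≈ €3.98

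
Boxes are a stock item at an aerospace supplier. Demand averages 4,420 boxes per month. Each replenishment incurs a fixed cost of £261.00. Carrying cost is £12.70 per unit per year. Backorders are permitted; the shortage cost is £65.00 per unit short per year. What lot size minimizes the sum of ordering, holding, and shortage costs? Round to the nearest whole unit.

Q* ≈ 1,614 boxes

Annual demand D = 4,420 × 12 = 53,040.
With planned backorders, Q* = √(2DS/H) · √((H+B)/B).
√(2DS/H) = √(2 × 53,040 × 261 / 12.7) = 1476.506.
√((H+B)/B) = √((12.7+65)/65) = 1.0933.
Q* ≈ 1614.318.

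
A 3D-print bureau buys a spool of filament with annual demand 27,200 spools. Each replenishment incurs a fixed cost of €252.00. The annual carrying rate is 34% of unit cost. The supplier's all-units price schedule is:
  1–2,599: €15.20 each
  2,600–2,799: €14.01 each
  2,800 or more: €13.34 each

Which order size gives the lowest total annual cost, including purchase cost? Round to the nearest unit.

Q* ≈ 2,800 spools

Holding cost per unit per year at price C is H = 0.34·C.
For each price level, check whether its EOQ is feasible; otherwise the best quantity at that price is the breakpoint.
EOQ at €15.20 = 1628.7 (feasible in tier 1): TC = 27,200×€15.20 + (27,200/1628.7)×252 + (1628.7/2)×0.34×€15.20 = €421,857.07.
EOQ at €14.01 = 1696.5 < 2600, so use break Q=2600: TC = 27,200×€14.01 + (27,200/2600.0)×252 + (2600.0/2)×0.34×€14.01 = €389,900.73.
EOQ at €13.34 = 1738.5 < 2800, so use break Q=2800: TC = 27,200×€13.34 + (27,200/2800.0)×252 + (2800.0/2)×0.34×€13.34 = €371,645.84.
Lowest total cost is €371,645.84 at Q = 2800.0.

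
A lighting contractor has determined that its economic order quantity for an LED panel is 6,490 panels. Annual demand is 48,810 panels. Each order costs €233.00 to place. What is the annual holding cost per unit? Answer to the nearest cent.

H ≈ €0.54

Squaring Q* = √(2DS/H) gives Q*² = 2DS/H.
From Q* = √(2DS/H): H = 2DS / Q*² = 2 × 48,810 × 233 / 6,490² = 0.5400.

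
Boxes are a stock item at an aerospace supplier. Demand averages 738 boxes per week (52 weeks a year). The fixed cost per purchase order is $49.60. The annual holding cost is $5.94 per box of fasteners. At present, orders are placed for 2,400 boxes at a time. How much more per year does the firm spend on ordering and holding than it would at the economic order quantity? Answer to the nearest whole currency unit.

Annual demand D = 738 × 52 = 38,376.
EOQ = √(2DS/H) = √(2 × 38,376 × 49.6 / 5.94) ≈ 800.56.
Cost at Q* = (D/Q*)S + (Q*/2)H = √(2DSH) ≈ $4,755.31.
Cost at Q = 2,400: (38,376/2,400)×49.6 + (2,400/2)×5.94 = $793.10 + $7,128.00 = $7,921.10.
Excess = $7,921.10 − $4,755.31 = $3,165.79.

Extra cost ≈ $3,166 per year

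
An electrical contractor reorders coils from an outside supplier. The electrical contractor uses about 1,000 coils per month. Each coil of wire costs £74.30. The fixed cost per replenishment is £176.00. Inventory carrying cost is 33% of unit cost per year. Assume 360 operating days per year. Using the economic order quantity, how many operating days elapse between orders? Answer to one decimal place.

T ≈ 12.5 days

Annual demand D = 1,000 × 12 = 12,000.
Holding cost H = 0.33 × £74.30 = £24.5190 per unit per year.
The optimal lot size = √(2DS/H) = √(2 × 12,000 × 176 / 24.519) ≈ 415.06.
Cycle time = Q*/D × 360 = 415.06 / 12,000 × 360 ≈ 12.452 days.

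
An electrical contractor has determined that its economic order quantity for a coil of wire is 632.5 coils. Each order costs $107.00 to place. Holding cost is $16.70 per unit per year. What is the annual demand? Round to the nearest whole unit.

Squaring Q* = √(2DS/H) gives Q*² = 2DS/H.
From Q* = √(2DS/H): D = Q*²H / (2S) = 632.5² × 16.7 / (2 × 107) = 31219.343.

D ≈ 31,219 coils per year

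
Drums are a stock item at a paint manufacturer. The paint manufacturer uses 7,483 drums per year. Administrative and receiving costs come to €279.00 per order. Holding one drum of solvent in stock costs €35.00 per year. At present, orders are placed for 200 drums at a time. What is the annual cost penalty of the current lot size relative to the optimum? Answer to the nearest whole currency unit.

EOQ = √(2DS/H) = √(2 × 7,483 × 279 / 35) ≈ 345.40.
Cost at Q* = (D/Q*)S + (Q*/2)H = √(2DSH) ≈ €12,088.96.
Cost at Q = 200: (7,483/200)×279 + (200/2)×35 = €10,438.78 + €3,500.00 = €13,938.78.
Excess = €13,938.78 − €12,088.96 = €1,849.82.

Extra cost ≈ €1,850 per year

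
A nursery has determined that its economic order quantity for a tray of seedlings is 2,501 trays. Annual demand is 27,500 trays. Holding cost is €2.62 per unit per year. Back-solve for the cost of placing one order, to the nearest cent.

S ≈ €297.97

Invert the EOQ relation Q*² = 2DS/H.
From Q* = √(2DS/H): S = Q*²H / (2D) = 2,501² × 2.62 / (2 × 27,500) = 297.9655.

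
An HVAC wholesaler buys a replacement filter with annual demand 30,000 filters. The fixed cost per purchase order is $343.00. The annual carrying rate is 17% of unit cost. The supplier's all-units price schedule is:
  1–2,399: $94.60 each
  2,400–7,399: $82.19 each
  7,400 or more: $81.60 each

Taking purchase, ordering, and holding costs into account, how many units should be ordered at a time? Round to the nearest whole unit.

Q* ≈ 2,400 filters

Holding cost per unit per year at price C is H = 0.17·C.
For each price level, check whether its EOQ is feasible; otherwise the best quantity at that price is the breakpoint.
EOQ at $94.60 = 1131.2 (feasible in tier 1): TC = 30,000×$94.60 + (30,000/1131.2)×343 + (1131.2/2)×0.17×$94.60 = $2,856,192.51.
EOQ at $82.19 = 1213.6 < 2400, so use break Q=2400: TC = 30,000×$82.19 + (30,000/2400.0)×343 + (2400.0/2)×0.17×$82.19 = $2,486,754.26.
EOQ at $81.60 = 1218.0 < 7400, so use break Q=7400: TC = 30,000×$81.60 + (30,000/7400.0)×343 + (7400.0/2)×0.17×$81.60 = $2,500,716.94.
Lowest total cost is $2,486,754.26 at Q = 2400.0.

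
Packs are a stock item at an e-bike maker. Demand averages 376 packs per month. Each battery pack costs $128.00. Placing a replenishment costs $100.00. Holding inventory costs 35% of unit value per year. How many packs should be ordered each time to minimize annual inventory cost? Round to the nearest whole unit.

Q* ≈ 142 packs

Annual demand D = 376 × 12 = 4,512.
Holding cost H = 0.35 × $128.00 = $44.8000 per unit per year.
EOQ = √(2DS / H) = √(2 × 4,512 × 100 / 44.8).
= √(902,400 / 44.8) = √20,142.8571 ≈ 141.926.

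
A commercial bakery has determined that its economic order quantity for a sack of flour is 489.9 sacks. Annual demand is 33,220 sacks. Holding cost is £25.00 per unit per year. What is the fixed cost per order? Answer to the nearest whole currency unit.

S ≈ £90

Invert the EOQ relation Q*² = 2DS/H.
From Q* = √(2DS/H): S = Q*²H / (2D) = 489.9² × 25 / (2 × 33,220) = 90.3078.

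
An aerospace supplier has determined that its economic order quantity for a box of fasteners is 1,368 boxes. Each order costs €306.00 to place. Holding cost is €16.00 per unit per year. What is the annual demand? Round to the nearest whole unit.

D ≈ 48,926 boxes per year

Squaring Q* = √(2DS/H) gives Q*² = 2DS/H.
From Q* = √(2DS/H): D = Q*²H / (2S) = 1,368² × 16 / (2 × 306) = 48926.118.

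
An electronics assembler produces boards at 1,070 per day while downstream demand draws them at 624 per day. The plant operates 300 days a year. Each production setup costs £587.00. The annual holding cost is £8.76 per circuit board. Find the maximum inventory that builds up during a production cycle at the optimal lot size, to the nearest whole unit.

I_max ≈ 3,234 boards

Annual demand D = 624 × 300 = 187,200.
Production build-up factor (1 − d/p) = 1 − 624/1,070 = 0.4168.
Q* = √(2DS / (H(1 − d/p))) = √(2 × 187,200 × 587 / (8.76 × 0.4168)).
= √(219,772,800 / 3.6514) ≈ 7758.172.
Maximum inventory = Q*(1 − d/p) = 7758.172 × 0.4168 ≈ 3233.780.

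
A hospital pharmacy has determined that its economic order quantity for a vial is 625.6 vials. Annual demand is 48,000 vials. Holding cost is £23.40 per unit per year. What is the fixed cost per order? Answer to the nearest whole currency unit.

S ≈ £95

Squaring Q* = √(2DS/H) gives Q*² = 2DS/H.
From Q* = √(2DS/H): S = Q*²H / (2D) = 625.6² × 23.4 / (2 × 48,000) = 95.3977.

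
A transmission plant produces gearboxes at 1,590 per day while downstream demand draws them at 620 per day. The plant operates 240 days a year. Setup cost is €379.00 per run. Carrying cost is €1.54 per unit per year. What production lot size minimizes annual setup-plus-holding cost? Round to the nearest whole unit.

Q* ≈ 10,957 gearboxes

Annual demand D = 620 × 240 = 148,800.
Production build-up factor (1 − d/p) = 1 − 620/1,590 = 0.6101.
Q* = √(2DS / (H(1 − d/p))) = √(2 × 148,800 × 379 / (1.54 × 0.6101)).
= √(112,790,400 / 0.9395) ≈ 10956.918.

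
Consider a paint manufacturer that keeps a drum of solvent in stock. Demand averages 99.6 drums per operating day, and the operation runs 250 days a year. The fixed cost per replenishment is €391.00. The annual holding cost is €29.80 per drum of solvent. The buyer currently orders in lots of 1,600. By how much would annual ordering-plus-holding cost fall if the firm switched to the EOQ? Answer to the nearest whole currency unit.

Extra cost ≈ €5,836 per year

Annual demand D = 99.6 × 250 = 24,900.
EOQ = √(2DS/H) = √(2 × 24,900 × 391 / 29.8) ≈ 808.34.
Cost at Q* = (D/Q*)S + (Q*/2)H = √(2DSH) ≈ €24,088.58.
Cost at Q = 1,600: (24,900/1,600)×391 + (1,600/2)×29.8 = €6,084.94 + €23,840.00 = €29,924.94.
Excess = €29,924.94 − €24,088.58 = €5,836.36.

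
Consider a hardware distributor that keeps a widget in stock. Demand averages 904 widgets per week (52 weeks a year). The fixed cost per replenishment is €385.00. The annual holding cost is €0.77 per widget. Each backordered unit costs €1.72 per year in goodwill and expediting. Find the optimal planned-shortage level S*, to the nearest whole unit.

Annual demand D = 904 × 52 = 47,008.
With planned backorders, Q* = √(2DS/H) · √((H+B)/B).
√(2DS/H) = √(2 × 47,008 × 385 / 0.77) = 6856.238.
√((H+B)/B) = √((0.77+1.72)/1.72) = 1.2032.
Q* ≈ 8249.381.
S* = Q* · H/(H+B) = 8249.381 × 0.77/2.49 ≈ 2551.013.

S* ≈ 2,551 widgets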